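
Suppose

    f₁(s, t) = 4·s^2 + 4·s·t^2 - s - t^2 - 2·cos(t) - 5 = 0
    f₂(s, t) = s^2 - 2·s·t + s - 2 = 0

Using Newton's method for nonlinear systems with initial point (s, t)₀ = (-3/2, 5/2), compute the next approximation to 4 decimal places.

(-0.9949, 1.5951)

At (-3/2, 5/2): F = (-36.647713, 6.2500).
Jacobian J = [[8·s + 4·t^2 - 1, 8·s·t - 2·t + 2·sin(t)], [2·s - 2·t + 1, -2·s]].
At the point, J = [[12.0000, -33.803056], [-7.0000, 3.0000]] (det J = -200.621390).
Solving J·Δ = −F gives Δ = (0.5051, -0.9049).
Then the next iterate is (s, t)₁ = (-0.9949, 1.5951).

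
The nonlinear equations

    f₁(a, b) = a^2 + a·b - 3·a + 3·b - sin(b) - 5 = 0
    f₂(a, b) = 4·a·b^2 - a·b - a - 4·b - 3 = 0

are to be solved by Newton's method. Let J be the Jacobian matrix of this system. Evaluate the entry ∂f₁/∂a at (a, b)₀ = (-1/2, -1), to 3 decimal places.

∂f₁/∂a = 2·a + b - 3.
At (-1/2, -1) this is -5.000.

-5.000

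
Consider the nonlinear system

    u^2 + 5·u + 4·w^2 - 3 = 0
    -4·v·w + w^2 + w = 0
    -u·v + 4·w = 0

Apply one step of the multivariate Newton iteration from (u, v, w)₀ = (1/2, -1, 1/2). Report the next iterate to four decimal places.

(0.9886, -2.3864, -0.4205)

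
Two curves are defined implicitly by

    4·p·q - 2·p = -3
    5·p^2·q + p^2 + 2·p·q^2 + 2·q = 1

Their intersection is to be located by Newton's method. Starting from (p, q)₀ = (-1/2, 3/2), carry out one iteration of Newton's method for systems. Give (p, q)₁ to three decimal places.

At (-1/2, 3/2): F = (1.000, 1.875).
Jacobian J = [[4·q - 2, 4·p], [10·p·q + 2·p + 2·q^2, 5·p^2 + 4·p·q + 2]].
At the point, J = [[4.000, -2.000], [-4.000, 0.250]] (det J = -7.000).
Solving J·Δ = −F gives Δ = (0.571, 1.643).
Then the next iterate is (p, q)₁ = (0.071, 3.143).

(0.071, 3.143)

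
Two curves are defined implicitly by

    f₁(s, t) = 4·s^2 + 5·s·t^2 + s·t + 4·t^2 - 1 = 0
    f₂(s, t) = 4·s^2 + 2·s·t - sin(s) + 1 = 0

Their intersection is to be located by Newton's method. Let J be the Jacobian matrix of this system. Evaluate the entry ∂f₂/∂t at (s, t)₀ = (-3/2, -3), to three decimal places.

∂f₂/∂t = 2·s.
At (-3/2, -3) this is -3.000.

-3.000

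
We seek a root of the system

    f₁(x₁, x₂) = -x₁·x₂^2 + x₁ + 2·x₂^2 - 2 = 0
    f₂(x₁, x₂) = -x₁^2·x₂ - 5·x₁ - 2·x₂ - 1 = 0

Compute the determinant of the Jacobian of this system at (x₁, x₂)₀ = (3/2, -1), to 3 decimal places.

J = [[-x₂^2 + 1, -2·x₁·x₂ + 4·x₂], [-2·x₁·x₂ - 5, -x₁^2 - 2]].
At the point, J = [[0.000, -1.000], [-2.000, -4.250]].
det J = -2.000.

-2.000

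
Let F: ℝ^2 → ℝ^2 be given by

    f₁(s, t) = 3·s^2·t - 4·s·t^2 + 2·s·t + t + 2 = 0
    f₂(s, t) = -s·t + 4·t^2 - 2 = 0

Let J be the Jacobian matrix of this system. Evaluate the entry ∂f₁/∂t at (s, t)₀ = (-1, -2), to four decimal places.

∂f₁/∂t = 3·s^2 - 8·s·t + 2·s + 1.
At (-1, -2) this is -14.0000.

-14.0000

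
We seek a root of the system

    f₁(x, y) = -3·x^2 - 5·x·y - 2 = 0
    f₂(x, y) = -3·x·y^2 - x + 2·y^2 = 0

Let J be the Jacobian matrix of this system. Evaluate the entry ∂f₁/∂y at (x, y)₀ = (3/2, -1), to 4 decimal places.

-7.5000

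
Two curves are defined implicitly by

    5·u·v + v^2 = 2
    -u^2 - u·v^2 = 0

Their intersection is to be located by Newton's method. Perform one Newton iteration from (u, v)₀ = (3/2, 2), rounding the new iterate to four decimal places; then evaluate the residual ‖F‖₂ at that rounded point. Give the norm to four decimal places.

3.5035

At (3/2, 2): F = (17.0000, -8.2500).
Jacobian J = [[5·v, 5·u + 2·v], [-2·u - v^2, -2·u·v]].
At the point, J = [[10.0000, 11.5000], [-7.0000, -6.0000]] (det J = 20.5000).
Solving J·Δ = −F gives Δ = (0.3476, -1.7805).
Then the next iterate is (u, v)₁ = (1.8476, 0.2195).
Re-evaluating at (1.8476, 0.2195): F = (0.075921, -3.502644), so ‖F‖₂ = 3.5035.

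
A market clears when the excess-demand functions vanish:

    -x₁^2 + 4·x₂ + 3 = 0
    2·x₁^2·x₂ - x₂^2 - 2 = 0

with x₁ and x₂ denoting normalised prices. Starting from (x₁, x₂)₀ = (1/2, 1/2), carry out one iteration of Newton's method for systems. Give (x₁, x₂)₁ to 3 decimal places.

At (1/2, 1/2): F = (4.750, -2.000).
Jacobian J = [[-2·x₁, 4], [4·x₁·x₂, 2·x₁^2 - 2·x₂]].
At the point, J = [[-1.000, 4.000], [1.000, -0.500]] (det J = -3.500).
Solving J·Δ = −F gives Δ = (1.607, -0.786).
Then the next iterate is (x₁, x₂)₁ = (2.107, -0.286).

(2.107, -0.286)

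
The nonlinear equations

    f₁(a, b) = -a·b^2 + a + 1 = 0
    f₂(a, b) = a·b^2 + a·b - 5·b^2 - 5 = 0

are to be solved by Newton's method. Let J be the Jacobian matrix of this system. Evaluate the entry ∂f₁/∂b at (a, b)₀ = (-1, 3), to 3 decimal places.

6.000

∂f₁/∂b = -2·a·b.
At (-1, 3) this is 6.000.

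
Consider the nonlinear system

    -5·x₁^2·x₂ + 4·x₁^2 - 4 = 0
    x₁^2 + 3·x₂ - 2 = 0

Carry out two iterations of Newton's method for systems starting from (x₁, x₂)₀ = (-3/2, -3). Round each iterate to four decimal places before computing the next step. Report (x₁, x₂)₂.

(-1.2206, 0.1824)

At (-3/2, -3): F = (38.7500, -8.7500).
Jacobian J = [[-10·x₁·x₂ + 8·x₁, -5·x₁^2], [2·x₁, 3]].
At the point, J = [[-57.0000, -11.2500], [-3.0000, 3.0000]] (det J = -204.7500).
Solving J·Δ = −F gives Δ = (0.0870, 3.0037).
Then the next iterate is (x₁, x₂)₁ = (-1.4130, 0.0037).
Round to (-1.4130, 0.0037) and repeat: F = (3.949339, 0.007669), J = [[-11.251719, -9.982845], [-2.8260, 3.0000]].
Δ = (0.1924, 0.1787), so (x₁, x₂)₂ = (-1.2206, 0.1824).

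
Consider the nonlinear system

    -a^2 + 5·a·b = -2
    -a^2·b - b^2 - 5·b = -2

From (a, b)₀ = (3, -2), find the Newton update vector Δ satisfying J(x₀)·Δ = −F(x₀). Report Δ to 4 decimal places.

(-1.0000, 1.4000)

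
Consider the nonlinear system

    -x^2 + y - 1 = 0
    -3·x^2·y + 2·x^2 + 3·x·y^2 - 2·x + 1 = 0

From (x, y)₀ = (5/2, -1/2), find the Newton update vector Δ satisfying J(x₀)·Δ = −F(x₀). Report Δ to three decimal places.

(-1.597, -0.236)

At (5/2, -1/2): F = (-7.750, 19.750).
Jacobian J = [[-2·x, 1], [-6·x·y + 4·x + 3·y^2 - 2, -3·x^2 + 6·x·y]].
At the point, J = [[-5.000, 1.000], [16.250, -26.250]] (det J = 115.000).
Solving J·Δ = −F gives Δ = (-1.597, -0.236).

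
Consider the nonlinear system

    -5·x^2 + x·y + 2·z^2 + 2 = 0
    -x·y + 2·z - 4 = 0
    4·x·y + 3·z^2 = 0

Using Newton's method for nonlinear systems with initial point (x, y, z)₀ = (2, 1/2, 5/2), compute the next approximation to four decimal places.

(1.1815, -0.2845, 1.5109)

At (2, 1/2, 5/2): F = (-4.5000, 0.0000, 22.7500).
Jacobian J = [[-10·x + y, x, 4·z], [-y, -x, 2], [4·y, 4·x, 6·z]].
At the point, J = [[-19.5000, 2.0000, 10.0000], [-0.5000, -2.0000, 2.0000], [2.0000, 8.0000, 15.0000]] (det J = 920.0000).
Solving J·Δ = −F gives Δ = (-0.8185, -0.7845, -0.9891).
Then the next iterate is (x, y, z)₁ = (1.1815, -0.2845, 1.5109).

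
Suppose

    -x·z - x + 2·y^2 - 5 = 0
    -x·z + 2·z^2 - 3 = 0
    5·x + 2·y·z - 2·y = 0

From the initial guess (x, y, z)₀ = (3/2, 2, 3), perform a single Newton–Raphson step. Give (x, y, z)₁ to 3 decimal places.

(0.034, 1.376, 1.581)

At (3/2, 2, 3): F = (-3.000, 10.500, 15.500).
Jacobian J = [[-z - 1, 4·y, -x], [-z, 0, -x + 4·z], [5, 2·z - 2, 2·y]].
At the point, J = [[-4.000, 8.000, -1.500], [-3.000, 0.000, 10.500], [5.000, 4.000, 4.000]] (det J = 702.000).
Solving J·Δ = −F gives Δ = (-1.466, -0.624, -1.419).
Then the next iterate is (x, y, z)₁ = (0.034, 1.376, 1.581).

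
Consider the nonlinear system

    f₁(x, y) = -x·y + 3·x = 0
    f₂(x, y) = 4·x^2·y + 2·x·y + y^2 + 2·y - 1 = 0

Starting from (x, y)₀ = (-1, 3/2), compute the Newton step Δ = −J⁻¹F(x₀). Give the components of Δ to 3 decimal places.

At (-1, 3/2): F = (-1.500, 7.250).
Jacobian J = [[-y + 3, -x], [8·x·y + 2·y, 4·x^2 + 2·x + 2·y + 2]].
At the point, J = [[1.500, 1.000], [-9.000, 7.000]] (det J = 19.500).
Solving J·Δ = −F gives Δ = (0.910, 0.135).

(0.910, 0.135)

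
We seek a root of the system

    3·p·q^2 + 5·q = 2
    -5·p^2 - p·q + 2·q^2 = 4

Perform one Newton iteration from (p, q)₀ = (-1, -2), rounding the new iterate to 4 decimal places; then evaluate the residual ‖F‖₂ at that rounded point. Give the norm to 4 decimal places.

At (-1, -2): F = (-24.0000, -3.0000).
Jacobian J = [[3·q^2, 6·p·q + 5], [-10·p - q, -p + 4·q]].
At the point, J = [[12.0000, 17.0000], [12.0000, -7.0000]] (det J = -288.0000).
Solving J·Δ = −F gives Δ = (0.7604, 0.8750).
Then the next iterate is (p, q)₁ = (-0.2396, -1.1250).
Re-evaluating at (-0.2396, -1.1250): F = (-8.534731, -2.025341), so ‖F‖₂ = 8.7718.

8.7718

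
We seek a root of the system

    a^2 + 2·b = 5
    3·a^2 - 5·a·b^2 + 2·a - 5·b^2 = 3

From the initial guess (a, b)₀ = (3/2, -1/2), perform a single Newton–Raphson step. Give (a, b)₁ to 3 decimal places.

(4.507, -3.135)

At (3/2, -1/2): F = (-3.750, 3.625).
Jacobian J = [[2·a, 2], [6·a - 5·b^2 + 2, -10·a·b - 10·b]].
At the point, J = [[3.000, 2.000], [9.750, 12.500]] (det J = 18.000).
Solving J·Δ = −F gives Δ = (3.007, -2.635).
Then the next iterate is (a, b)₁ = (4.507, -3.135).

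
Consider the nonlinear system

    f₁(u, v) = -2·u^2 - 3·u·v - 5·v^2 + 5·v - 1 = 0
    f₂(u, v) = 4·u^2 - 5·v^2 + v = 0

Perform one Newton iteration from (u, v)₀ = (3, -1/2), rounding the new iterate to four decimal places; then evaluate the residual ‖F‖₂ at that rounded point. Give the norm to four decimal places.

At (3, -1/2): F = (-18.2500, 34.2500).
Jacobian J = [[-4·u - 3·v, -3·u - 10·v + 5], [8·u, -10·v + 1]].
At the point, J = [[-10.5000, 1.0000], [24.0000, 6.0000]] (det J = -87.0000).
Solving J·Δ = −F gives Δ = (-1.6523, 0.9009).
Then the next iterate is (u, v)₁ = (1.3477, 0.4009).
Re-evaluating at (1.3477, 0.4009): F = (-5.052573, 6.862477), so ‖F‖₂ = 8.5219.

8.5219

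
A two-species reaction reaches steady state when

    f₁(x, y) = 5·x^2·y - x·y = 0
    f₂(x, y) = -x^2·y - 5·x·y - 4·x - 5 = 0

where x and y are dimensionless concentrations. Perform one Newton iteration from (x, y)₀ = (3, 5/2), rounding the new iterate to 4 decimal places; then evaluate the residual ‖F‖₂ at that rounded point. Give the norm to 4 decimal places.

At (3, 5/2): F = (105.0000, -77.0000).
Jacobian J = [[10·x·y - y, 5·x^2 - x], [-2·x·y - 5·y - 4, -x^2 - 5·x]].
At the point, J = [[72.5000, 42.0000], [-31.5000, -24.0000]] (det J = -417.0000).
Solving J·Δ = −F gives Δ = (1.7122, -5.4556).
Then the next iterate is (x, y)₁ = (4.7122, -2.9556).
Re-evaluating at (4.7122, -2.9556): F = (-314.215582, 111.416684), so ‖F‖₂ = 333.3843.

333.3843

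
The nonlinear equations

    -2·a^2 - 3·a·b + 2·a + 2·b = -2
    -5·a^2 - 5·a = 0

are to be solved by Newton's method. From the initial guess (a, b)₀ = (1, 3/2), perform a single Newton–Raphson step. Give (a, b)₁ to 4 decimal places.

At (1, 3/2): F = (0.5000, -10.0000).
Jacobian J = [[-4·a - 3·b + 2, -3·a + 2], [-10·a - 5, 0]].
At the point, J = [[-6.5000, -1.0000], [-15.0000, 0.0000]] (det J = -15.0000).
Solving J·Δ = −F gives Δ = (-0.6667, 4.8333).
Then the next iterate is (a, b)₁ = (0.3333, 6.3333).

(0.3333, 6.3333)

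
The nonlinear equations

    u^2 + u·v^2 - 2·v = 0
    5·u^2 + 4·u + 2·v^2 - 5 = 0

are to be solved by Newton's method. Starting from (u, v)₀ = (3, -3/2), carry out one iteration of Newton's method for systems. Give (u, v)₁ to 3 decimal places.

At (3, -3/2): F = (18.750, 56.500).
Jacobian J = [[2·u + v^2, 2·u·v - 2], [10·u + 4, 4·v]].
At the point, J = [[8.250, -11.000], [34.000, -6.000]] (det J = 324.500).
Solving J·Δ = −F gives Δ = (-1.569, 0.528).
Then the next iterate is (u, v)₁ = (1.431, -0.972).

(1.431, -0.972)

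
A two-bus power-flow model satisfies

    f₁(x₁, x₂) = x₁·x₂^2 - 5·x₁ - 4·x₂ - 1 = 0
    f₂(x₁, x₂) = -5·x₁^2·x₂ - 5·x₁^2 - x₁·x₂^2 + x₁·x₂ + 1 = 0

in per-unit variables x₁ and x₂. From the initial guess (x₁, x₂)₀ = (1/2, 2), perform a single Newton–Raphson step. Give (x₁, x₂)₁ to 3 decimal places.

(1.096, -3.048)

At (1/2, 2): F = (-9.500, -3.750).
Jacobian J = [[x₂^2 - 5, 2·x₁·x₂ - 4], [-10·x₁·x₂ - 10·x₁ - x₂^2 + x₂, -5·x₁^2 - 2·x₁·x₂ + x₁]].
At the point, J = [[-1.000, -2.000], [-17.000, -2.750]] (det J = -31.250).
Solving J·Δ = −F gives Δ = (0.596, -5.048).
Then the next iterate is (x₁, x₂)₁ = (1.096, -3.048).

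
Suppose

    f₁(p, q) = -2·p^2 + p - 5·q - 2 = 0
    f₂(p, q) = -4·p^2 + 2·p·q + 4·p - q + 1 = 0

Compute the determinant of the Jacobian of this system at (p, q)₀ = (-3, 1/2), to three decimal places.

54.000

J = [[-4·p + 1, -5], [-8·p + 2·q + 4, 2·p - 1]].
At the point, J = [[13.000, -5.000], [29.000, -7.000]].
det J = 54.000.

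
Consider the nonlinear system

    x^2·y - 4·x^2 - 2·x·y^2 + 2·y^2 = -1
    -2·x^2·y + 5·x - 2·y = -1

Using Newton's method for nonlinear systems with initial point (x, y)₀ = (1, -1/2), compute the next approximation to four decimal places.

(0.8065, 1.1613)

At (1, -1/2): F = (-3.5000, 8.0000).
Jacobian J = [[2·x·y - 8·x - 2·y^2, x^2 - 4·x·y + 4·y], [-4·x·y + 5, -2·x^2 - 2]].
At the point, J = [[-9.5000, 1.0000], [7.0000, -4.0000]] (det J = 31.0000).
Solving J·Δ = −F gives Δ = (-0.1935, 1.6613).
Then the next iterate is (x, y)₁ = (0.8065, 1.1613).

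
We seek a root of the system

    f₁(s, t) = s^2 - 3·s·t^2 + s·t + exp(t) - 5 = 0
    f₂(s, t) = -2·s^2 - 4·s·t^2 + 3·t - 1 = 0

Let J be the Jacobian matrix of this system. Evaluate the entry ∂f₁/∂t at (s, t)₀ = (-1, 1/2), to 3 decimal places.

3.649

∂f₁/∂t = -6·s·t + s + exp(t).
At (-1, 1/2) this is 3.649.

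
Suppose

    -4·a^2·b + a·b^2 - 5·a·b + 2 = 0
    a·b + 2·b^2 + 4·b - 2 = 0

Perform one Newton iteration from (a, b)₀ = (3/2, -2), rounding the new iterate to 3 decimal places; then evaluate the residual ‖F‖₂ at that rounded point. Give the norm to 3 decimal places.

At (3/2, -2): F = (41.000, -5.000).
Jacobian J = [[-8·a·b + b^2 - 5·b, -4·a^2 + 2·a·b - 5·a], [b, a + 4·b + 4]].
At the point, J = [[38.000, -22.500], [-2.000, -2.500]] (det J = -140.000).
Solving J·Δ = −F gives Δ = (-1.536, -0.771).
Then the next iterate is (a, b)₁ = (-0.036, -2.771).
Re-evaluating at (-0.036, -2.771): F = (1.23916, 2.37264), so ‖F‖₂ = 2.677.

2.677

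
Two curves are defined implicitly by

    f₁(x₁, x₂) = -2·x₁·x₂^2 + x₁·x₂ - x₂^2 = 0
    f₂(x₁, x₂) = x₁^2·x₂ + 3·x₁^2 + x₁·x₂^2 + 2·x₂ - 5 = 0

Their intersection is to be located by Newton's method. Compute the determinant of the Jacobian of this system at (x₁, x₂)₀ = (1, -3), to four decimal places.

J = [[-2·x₂^2 + x₂, -4·x₁·x₂ + x₁ - 2·x₂], [2·x₁·x₂ + 6·x₁ + x₂^2, x₁^2 + 2·x₁·x₂ + 2]].
At the point, J = [[-21.0000, 19.0000], [9.0000, -3.0000]].
det J = -108.0000.

-108.0000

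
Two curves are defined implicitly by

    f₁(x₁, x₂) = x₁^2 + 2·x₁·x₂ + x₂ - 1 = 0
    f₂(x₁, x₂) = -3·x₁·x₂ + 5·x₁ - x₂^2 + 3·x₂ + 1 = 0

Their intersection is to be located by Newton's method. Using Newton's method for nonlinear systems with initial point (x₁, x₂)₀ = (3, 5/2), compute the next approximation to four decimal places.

(0.6449, 2.5580)

At (3, 5/2): F = (25.5000, -5.2500).
Jacobian J = [[2·x₁ + 2·x₂, 2·x₁ + 1], [-3·x₂ + 5, -3·x₁ - 2·x₂ + 3]].
At the point, J = [[11.0000, 7.0000], [-2.5000, -11.0000]] (det J = -103.5000).
Solving J·Δ = −F gives Δ = (-2.3551, 0.0580).
Then the next iterate is (x₁, x₂)₁ = (0.6449, 2.5580).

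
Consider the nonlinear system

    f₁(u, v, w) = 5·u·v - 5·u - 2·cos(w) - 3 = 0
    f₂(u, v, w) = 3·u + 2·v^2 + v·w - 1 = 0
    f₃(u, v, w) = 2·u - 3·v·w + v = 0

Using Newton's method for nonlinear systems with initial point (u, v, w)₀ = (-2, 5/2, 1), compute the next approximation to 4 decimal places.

(-0.6236, 1.5277, 0.4263)

At (-2, 5/2, 1): F = (-19.080605, 8.0000, -9.0000).
Jacobian J = [[5·v - 5, 5·u, 2·sin(w)], [3, 4·v + w, v], [2, -3·w + 1, -3·v]].
At the point, J = [[7.5000, -10.0000, 1.682942], [3.0000, 11.0000, 2.5000], [2.0000, -2.0000, -7.5000]] (det J = -903.372375).
Solving J·Δ = −F gives Δ = (1.3764, -0.9723, -0.5737).
Then the next iterate is (u, v, w)₁ = (-0.6236, 1.5277, 0.4263).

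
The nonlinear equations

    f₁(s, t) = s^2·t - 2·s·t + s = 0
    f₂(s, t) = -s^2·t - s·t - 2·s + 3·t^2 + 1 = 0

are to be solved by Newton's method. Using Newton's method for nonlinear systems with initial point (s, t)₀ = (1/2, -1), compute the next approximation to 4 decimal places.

(0.0833, -0.4444)

At (1/2, -1): F = (1.2500, 3.7500).
Jacobian J = [[2·s·t - 2·t + 1, s^2 - 2·s], [-2·s·t - t - 2, -s^2 - s + 6·t]].
At the point, J = [[2.0000, -0.7500], [0.0000, -6.7500]] (det J = -13.5000).
Solving J·Δ = −F gives Δ = (-0.4167, 0.5556).
Then the next iterate is (s, t)₁ = (0.0833, -0.4444).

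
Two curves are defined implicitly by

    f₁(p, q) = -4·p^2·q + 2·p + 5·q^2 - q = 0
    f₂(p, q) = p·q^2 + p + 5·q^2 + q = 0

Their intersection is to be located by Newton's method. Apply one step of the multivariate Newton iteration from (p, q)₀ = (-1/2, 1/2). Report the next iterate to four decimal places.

(-0.0890, 0.2021)

At (-1/2, 1/2): F = (-0.7500, 1.1250).
Jacobian J = [[-8·p·q + 2, -4·p^2 + 10·q - 1], [q^2 + 1, 2·p·q + 10·q + 1]].
At the point, J = [[4.0000, 3.0000], [1.2500, 5.5000]] (det J = 18.2500).
Solving J·Δ = −F gives Δ = (0.4110, -0.2979).
Then the next iterate is (p, q)₁ = (-0.0890, 0.2021).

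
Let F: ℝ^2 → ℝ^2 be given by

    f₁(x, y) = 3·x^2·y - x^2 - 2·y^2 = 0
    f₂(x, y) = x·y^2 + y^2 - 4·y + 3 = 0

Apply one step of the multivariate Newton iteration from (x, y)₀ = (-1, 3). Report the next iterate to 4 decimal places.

At (-1, 3): F = (-10.0000, -9.0000).
Jacobian J = [[6·x·y - 2·x, 3·x^2 - 4·y], [y^2, 2·x·y + 2·y - 4]].
At the point, J = [[-16.0000, -9.0000], [9.0000, -4.0000]] (det J = 145.0000).
Solving J·Δ = −F gives Δ = (0.2828, -1.6138).
Then the next iterate is (x, y)₁ = (-0.7172, 1.3862).

(-0.7172, 1.3862)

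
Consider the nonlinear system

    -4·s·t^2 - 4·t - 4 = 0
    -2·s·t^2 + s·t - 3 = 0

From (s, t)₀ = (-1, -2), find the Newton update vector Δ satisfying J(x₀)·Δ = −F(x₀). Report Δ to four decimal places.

At (-1, -2): F = (20.0000, 7.0000).
Jacobian J = [[-4·t^2, -8·s·t - 4], [-2·t^2 + t, -4·s·t + s]].
At the point, J = [[-16.0000, -20.0000], [-10.0000, -9.0000]] (det J = -56.0000).
Solving J·Δ = −F gives Δ = (-0.7143, 1.5714).

(-0.7143, 1.5714)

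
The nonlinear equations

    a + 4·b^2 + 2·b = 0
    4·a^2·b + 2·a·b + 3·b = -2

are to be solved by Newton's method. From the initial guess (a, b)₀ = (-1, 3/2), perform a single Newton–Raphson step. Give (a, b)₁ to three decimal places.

At (-1, 3/2): F = (11.000, 9.500).
Jacobian J = [[1, 8·b + 2], [8·a·b + 2·b, 4·a^2 + 2·a + 3]].
At the point, J = [[1.000, 14.000], [-9.000, 5.000]] (det J = 131.000).
Solving J·Δ = −F gives Δ = (0.595, -0.828).
Then the next iterate is (a, b)₁ = (-0.405, 0.672).

(-0.405, 0.672)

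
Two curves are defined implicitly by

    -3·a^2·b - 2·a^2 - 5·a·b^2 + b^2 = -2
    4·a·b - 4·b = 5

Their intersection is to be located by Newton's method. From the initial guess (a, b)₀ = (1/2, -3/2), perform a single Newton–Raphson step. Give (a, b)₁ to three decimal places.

At (1/2, -3/2): F = (-0.750, -2.000).
Jacobian J = [[-6·a·b - 4·a - 5·b^2, -3·a^2 - 10·a·b + 2·b], [4·b, 4·a - 4]].
At the point, J = [[-8.750, 3.750], [-6.000, -2.000]] (det J = 40.000).
Solving J·Δ = −F gives Δ = (-0.225, -0.325).
Then the next iterate is (a, b)₁ = (0.275, -1.825).

(0.275, -1.825)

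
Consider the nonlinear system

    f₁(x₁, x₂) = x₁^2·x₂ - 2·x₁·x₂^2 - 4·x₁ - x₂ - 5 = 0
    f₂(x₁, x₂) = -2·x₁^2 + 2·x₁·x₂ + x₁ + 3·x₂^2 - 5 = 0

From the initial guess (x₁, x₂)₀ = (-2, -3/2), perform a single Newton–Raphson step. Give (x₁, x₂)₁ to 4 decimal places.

(-0.6387, -1.0448)

At (-2, -3/2): F = (7.5000, -2.2500).
Jacobian J = [[2·x₁·x₂ - 2·x₂^2 - 4, x₁^2 - 4·x₁·x₂ - 1], [-4·x₁ + 2·x₂ + 1, 2·x₁ + 6·x₂]].
At the point, J = [[-2.5000, -9.0000], [6.0000, -13.0000]] (det J = 86.5000).
Solving J·Δ = −F gives Δ = (1.3613, 0.4552).
Then the next iterate is (x₁, x₂)₁ = (-0.6387, -1.0448).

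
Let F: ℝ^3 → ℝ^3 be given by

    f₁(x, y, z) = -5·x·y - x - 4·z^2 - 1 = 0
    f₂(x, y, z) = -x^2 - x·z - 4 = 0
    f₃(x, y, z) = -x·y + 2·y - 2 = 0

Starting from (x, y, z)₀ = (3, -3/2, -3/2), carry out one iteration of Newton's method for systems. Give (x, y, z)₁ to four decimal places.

(2.5000, -2.7500, -3.5833)

At (3, -3/2, -3/2): F = (9.5000, -8.5000, -0.5000).
Jacobian J = [[-5·y - 1, -5·x, -8·z], [-2·x - z, 0, -x], [-y, -x + 2, 0]].
At the point, J = [[6.5000, -15.0000, 12.0000], [-4.5000, 0.0000, -3.0000], [1.5000, -1.0000, 0.0000]] (det J = 102.0000).
Solving J·Δ = −F gives Δ = (-0.5000, -1.2500, -2.0833).
Then the next iterate is (x, y, z)₁ = (2.5000, -2.7500, -3.5833).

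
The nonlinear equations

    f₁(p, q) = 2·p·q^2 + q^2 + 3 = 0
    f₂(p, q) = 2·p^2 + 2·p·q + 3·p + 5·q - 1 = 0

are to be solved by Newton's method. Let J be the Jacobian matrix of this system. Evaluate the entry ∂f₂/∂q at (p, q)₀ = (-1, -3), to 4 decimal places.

3.0000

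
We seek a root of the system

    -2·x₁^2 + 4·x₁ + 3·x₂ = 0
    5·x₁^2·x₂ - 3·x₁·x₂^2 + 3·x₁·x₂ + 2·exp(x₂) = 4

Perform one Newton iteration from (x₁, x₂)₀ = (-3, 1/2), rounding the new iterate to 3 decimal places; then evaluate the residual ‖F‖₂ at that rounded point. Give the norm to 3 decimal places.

At (-3, 1/2): F = (-28.500, 19.54744).
Jacobian J = [[-4·x₁ + 4, 3], [10·x₁·x₂ - 3·x₂^2 + 3·x₂, 5·x₁^2 - 6·x₁·x₂ + 3·x₁ + 2·exp(x₂)]].
At the point, J = [[16.000, 3.000], [-14.250, 48.29744]] (det J = 815.50908).
Solving J·Δ = −F gives Δ = (1.760, 0.114).
Then the next iterate is (x₁, x₂)₁ = (-1.240, 0.614).
Re-evaluating at (-1.240, 0.614): F = (-6.19320, 3.53439), so ‖F‖₂ = 7.131.

7.131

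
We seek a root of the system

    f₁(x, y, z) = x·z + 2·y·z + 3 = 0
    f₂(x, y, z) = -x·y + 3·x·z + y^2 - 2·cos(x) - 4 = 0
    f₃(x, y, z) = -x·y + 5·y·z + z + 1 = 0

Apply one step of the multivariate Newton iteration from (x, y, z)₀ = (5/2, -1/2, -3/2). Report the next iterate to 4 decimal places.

(5.4519, -0.3232, 1.3054)

At (5/2, -1/2, -3/2): F = (0.7500, -12.147713, 4.5000).
Jacobian J = [[z, 2·z, x + 2·y], [-y + 3·z + 2·sin(x), -x + 2·y, 3·x], [-y, -x + 5·z, 5·y + 1]].
At the point, J = [[-1.5000, -3.0000, 1.5000], [-2.803056, -3.5000, 7.5000], [0.5000, -10.0000, -1.5000]] (det J = -74.340414).
Solving J·Δ = −F gives Δ = (2.9519, 0.1768, 2.8054).
Then the next iterate is (x, y, z)₁ = (5.4519, -0.3232, 1.3054).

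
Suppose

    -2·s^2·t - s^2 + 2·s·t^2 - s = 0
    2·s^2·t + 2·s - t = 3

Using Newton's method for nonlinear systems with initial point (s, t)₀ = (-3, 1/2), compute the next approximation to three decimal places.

(-0.060, 1.221)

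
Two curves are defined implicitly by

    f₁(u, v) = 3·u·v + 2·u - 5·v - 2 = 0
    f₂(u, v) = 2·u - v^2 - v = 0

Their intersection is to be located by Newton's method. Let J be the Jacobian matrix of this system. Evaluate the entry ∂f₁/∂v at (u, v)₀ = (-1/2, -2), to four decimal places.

∂f₁/∂v = 3·u - 5.
At (-1/2, -2) this is -6.5000.

-6.5000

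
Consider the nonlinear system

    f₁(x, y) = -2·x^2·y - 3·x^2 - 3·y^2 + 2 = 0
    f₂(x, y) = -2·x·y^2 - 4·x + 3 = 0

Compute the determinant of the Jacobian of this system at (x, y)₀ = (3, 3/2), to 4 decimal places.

418.5000

J = [[-4·x·y - 6·x, -2·x^2 - 6·y], [-2·y^2 - 4, -4·x·y]].
At the point, J = [[-36.0000, -27.0000], [-8.5000, -18.0000]].
det J = 418.5000.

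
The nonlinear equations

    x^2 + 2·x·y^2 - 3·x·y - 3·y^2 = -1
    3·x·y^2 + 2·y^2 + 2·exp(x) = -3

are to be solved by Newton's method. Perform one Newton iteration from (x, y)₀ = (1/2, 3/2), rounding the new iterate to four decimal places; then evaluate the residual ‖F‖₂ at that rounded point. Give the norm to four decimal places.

5.7465

At (1/2, 3/2): F = (-5.5000, 14.172443).
Jacobian J = [[2·x + 2·y^2 - 3·y, 4·x·y - 3·x - 6·y], [3·y^2 + 2·exp(x), 6·x·y + 4·y]].
At the point, J = [[1.0000, -7.5000], [10.047443, 10.5000]] (det J = 85.855819).
Solving J·Δ = −F gives Δ = (-0.5654, -0.8087).
Then the next iterate is (x, y)₁ = (-0.0654, 0.6913).
Re-evaluating at (-0.0654, 0.6913): F = (-0.356286, 5.735414), so ‖F‖₂ = 5.7465.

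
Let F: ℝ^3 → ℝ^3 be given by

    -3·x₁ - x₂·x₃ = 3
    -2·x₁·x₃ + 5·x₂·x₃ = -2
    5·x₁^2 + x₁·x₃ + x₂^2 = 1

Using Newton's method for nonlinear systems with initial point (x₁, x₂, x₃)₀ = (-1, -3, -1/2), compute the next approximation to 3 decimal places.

(-0.889, -0.990, -0.224)

At (-1, -3, -1/2): F = (-1.500, 8.500, 13.500).
Jacobian J = [[-3, -x₃, -x₂], [-2·x₃, 5·x₃, -2·x₁ + 5·x₂], [10·x₁ + x₃, 2·x₂, x₁]].
At the point, J = [[-3.000, 0.500, 3.000], [1.000, -2.500, -13.000], [-10.500, -6.000, -1.000]] (det J = 198.500).
Solving J·Δ = −F gives Δ = (0.111, 2.010, 0.276).
Then the next iterate is (x₁, x₂, x₃)₁ = (-0.889, -0.990, -0.224).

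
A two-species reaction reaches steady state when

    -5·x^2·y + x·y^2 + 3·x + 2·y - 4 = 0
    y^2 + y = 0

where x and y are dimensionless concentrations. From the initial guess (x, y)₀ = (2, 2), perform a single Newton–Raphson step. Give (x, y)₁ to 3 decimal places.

At (2, 2): F = (-26.000, 6.000).
Jacobian J = [[-10·x·y + y^2 + 3, -5·x^2 + 2·x·y + 2], [0, 2·y + 1]].
At the point, J = [[-33.000, -10.000], [0.000, 5.000]] (det J = -165.000).
Solving J·Δ = −F gives Δ = (-0.424, -1.200).
Then the next iterate is (x, y)₁ = (1.576, 0.800).

(1.576, 0.800)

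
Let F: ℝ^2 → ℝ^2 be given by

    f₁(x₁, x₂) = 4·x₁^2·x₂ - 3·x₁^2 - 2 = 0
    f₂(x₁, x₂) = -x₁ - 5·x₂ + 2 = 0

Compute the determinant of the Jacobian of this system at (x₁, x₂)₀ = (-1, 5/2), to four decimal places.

74.0000

J = [[8·x₁·x₂ - 6·x₁, 4·x₁^2], [-1, -5]].
At the point, J = [[-14.0000, 4.0000], [-1.0000, -5.0000]].
det J = 74.0000.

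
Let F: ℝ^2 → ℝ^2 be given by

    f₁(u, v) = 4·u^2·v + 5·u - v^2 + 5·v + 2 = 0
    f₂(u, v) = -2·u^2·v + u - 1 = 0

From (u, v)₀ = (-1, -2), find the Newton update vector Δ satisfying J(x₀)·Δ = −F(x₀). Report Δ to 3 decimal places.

(-0.490, 2.714)

At (-1, -2): F = (-25.000, 2.000).
Jacobian J = [[8·u·v + 5, 4·u^2 - 2·v + 5], [-4·u·v + 1, -2·u^2]].
At the point, J = [[21.000, 13.000], [-7.000, -2.000]] (det J = 49.000).
Solving J·Δ = −F gives Δ = (-0.490, 2.714).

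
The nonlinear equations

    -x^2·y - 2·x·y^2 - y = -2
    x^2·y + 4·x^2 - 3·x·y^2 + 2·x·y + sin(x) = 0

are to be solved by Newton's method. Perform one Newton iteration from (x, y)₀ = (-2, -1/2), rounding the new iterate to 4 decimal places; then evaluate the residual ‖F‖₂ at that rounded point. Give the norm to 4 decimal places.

4.8268

At (-2, -1/2): F = (5.5000, 16.590703).
Jacobian J = [[-2·x·y - 2·y^2, -x^2 - 4·x·y - 1], [2·x·y + 8·x - 3·y^2 + 2·y + cos(x), x^2 - 6·x·y + 2·x]].
At the point, J = [[-2.5000, -9.0000], [-16.166147, -6.0000]] (det J = -130.495322).
Solving J·Δ = −F gives Δ = (0.8913, 0.3635).
Then the next iterate is (x, y)₁ = (-1.1087, -0.1365).
Re-evaluating at (-1.1087, -0.1365): F = (2.345603, 4.218603), so ‖F‖₂ = 4.8268.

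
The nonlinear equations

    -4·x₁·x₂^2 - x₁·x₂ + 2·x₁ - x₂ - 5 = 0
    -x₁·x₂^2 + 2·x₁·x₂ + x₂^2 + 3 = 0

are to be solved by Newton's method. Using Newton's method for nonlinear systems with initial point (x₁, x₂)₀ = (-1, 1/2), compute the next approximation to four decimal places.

At (-1, 1/2): F = (-6.0000, 2.5000).
Jacobian J = [[-4·x₂^2 - x₂ + 2, -8·x₁·x₂ - x₁ - 1], [-x₂^2 + 2·x₂, -2·x₁·x₂ + 2·x₁ + 2·x₂]].
At the point, J = [[0.5000, 4.0000], [0.7500, 0.0000]] (det J = -3.0000).
Solving J·Δ = −F gives Δ = (-3.3333, 1.9167).
Then the next iterate is (x₁, x₂)₁ = (-4.3333, 2.4167).

(-4.3333, 2.4167)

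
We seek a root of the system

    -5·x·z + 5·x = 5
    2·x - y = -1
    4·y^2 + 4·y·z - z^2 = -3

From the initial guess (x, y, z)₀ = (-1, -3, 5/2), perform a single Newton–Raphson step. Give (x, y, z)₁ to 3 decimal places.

(-1.313, -1.626, 1.530)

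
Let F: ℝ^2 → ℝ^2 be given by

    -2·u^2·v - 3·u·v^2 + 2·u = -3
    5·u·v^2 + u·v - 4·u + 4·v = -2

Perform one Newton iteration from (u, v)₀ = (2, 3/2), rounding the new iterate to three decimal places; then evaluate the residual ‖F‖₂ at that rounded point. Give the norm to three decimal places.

5.934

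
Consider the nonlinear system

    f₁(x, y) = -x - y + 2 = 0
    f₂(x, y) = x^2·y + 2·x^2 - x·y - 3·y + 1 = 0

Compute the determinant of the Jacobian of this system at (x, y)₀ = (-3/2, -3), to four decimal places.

J = [[-1, -1], [2·x·y + 4·x - y, x^2 - x - 3]].
At the point, J = [[-1.0000, -1.0000], [6.0000, 0.7500]].
det J = 5.2500.

5.2500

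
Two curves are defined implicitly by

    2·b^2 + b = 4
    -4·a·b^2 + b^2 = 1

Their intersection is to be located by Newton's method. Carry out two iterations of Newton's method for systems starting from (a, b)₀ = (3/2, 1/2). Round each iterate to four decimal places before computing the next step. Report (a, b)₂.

At (3/2, 1/2): F = (-3.0000, -2.2500).
Jacobian J = [[0, 4·b + 1], [-4·b^2, -8·a·b + 2·b]].
At the point, J = [[0.0000, 3.0000], [-1.0000, -5.0000]] (det J = 3.0000).
Solving J·Δ = −F gives Δ = (-7.2500, 1.0000).
Then the next iterate is (a, b)₁ = (-5.7500, 1.5000).
Round to (-5.7500, 1.5000) and repeat: F = (2.0000, 53.0000), J = [[0.0000, 7.0000], [-9.0000, 72.0000]].
Δ = (3.6032, -0.2857), so (a, b)₂ = (-2.1468, 1.2143).

(-2.1468, 1.2143)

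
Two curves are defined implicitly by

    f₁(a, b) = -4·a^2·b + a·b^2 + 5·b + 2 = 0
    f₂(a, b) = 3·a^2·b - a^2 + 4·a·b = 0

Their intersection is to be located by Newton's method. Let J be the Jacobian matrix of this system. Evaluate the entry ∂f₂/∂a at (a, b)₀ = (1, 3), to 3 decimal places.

28.000

∂f₂/∂a = 6·a·b - 2·a + 4·b.
At (1, 3) this is 28.000.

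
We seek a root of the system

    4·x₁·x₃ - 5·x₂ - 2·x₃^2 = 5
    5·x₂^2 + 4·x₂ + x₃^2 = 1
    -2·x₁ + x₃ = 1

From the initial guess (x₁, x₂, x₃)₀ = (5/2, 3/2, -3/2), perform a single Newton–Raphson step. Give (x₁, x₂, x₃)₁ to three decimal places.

At (5/2, 3/2, -3/2): F = (-32.000, 18.500, -7.500).
Jacobian J = [[4·x₃, -5, 4·x₁ - 4·x₃], [0, 10·x₂ + 4, 2·x₃], [-2, 0, 1]].
At the point, J = [[-6.000, -5.000, 16.000], [0.000, 19.000, -3.000], [-2.000, 0.000, 1.000]] (det J = 464.000).
Solving J·Δ = −F gives Δ = (-3.560, -0.914, 0.379).
Then the next iterate is (x₁, x₂, x₃)₁ = (-1.060, 0.586, -1.121).

(-1.060, 0.586, -1.121)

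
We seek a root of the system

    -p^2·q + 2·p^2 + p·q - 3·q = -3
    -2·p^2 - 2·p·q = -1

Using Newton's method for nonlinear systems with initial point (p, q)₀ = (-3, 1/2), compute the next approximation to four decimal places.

(-1.8684, 0.7588)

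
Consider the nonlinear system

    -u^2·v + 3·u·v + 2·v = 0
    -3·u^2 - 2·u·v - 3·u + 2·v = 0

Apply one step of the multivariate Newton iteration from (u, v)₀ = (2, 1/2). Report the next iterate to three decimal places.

At (2, 1/2): F = (2.000, -19.000).
Jacobian J = [[-2·u·v + 3·v, -u^2 + 3·u + 2], [-6·u - 2·v - 3, -2·u + 2]].
At the point, J = [[-0.500, 4.000], [-16.000, -2.000]] (det J = 65.000).
Solving J·Δ = −F gives Δ = (-1.108, -0.638).
Then the next iterate is (u, v)₁ = (0.892, -0.138).

(0.892, -0.138)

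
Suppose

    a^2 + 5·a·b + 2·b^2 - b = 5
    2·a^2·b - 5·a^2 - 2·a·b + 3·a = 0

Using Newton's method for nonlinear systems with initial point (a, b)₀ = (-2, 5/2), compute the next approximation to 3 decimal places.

(-0.120, 2.480)

At (-2, 5/2): F = (-16.000, 4.000).
Jacobian J = [[2·a + 5·b, 5·a + 4·b - 1], [4·a·b - 10·a - 2·b + 3, 2·a^2 - 2·a]].
At the point, J = [[8.500, -1.000], [-2.000, 12.000]] (det J = 100.000).
Solving J·Δ = −F gives Δ = (1.880, -0.020).
Then the next iterate is (a, b)₁ = (-0.120, 2.480).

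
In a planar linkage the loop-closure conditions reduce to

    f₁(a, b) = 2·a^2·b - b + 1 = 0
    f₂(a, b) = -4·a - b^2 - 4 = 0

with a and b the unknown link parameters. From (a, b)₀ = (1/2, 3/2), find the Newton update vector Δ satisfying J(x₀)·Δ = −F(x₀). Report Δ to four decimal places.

(-0.4432, -2.1591)

At (1/2, 3/2): F = (0.2500, -8.2500).
Jacobian J = [[4·a·b, 2·a^2 - 1], [-4, -2·b]].
At the point, J = [[3.0000, -0.5000], [-4.0000, -3.0000]] (det J = -11.0000).
Solving J·Δ = −F gives Δ = (-0.4432, -2.1591).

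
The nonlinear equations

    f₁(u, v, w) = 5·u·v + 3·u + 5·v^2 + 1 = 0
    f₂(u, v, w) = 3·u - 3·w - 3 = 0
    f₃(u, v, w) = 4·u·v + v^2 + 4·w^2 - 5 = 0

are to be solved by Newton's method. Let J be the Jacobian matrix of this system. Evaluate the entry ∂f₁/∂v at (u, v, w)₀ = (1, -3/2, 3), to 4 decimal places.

-10.0000

∂f₁/∂v = 5·u + 10·v.
At (1, -3/2, 3) this is -10.0000.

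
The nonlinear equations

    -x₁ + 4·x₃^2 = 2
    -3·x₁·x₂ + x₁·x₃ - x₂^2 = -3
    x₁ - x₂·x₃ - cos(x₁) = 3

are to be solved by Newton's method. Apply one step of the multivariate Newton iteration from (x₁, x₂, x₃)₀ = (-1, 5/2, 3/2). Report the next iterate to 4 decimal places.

(1.0356, -1.9833, 1.0030)

At (-1, 5/2, 3/2): F = (8.0000, 2.7500, -8.290302).
Jacobian J = [[-1, 0, 8·x₃], [-3·x₂ + x₃, -3·x₁ - 2·x₂, x₁], [sin(x₁) + 1, -x₃, -x₂]].
At the point, J = [[-1.0000, 0.0000, 12.0000], [-6.0000, -2.0000, -1.0000], [0.158529, -1.5000, -2.5000]] (det J = 108.304696).
Solving J·Δ = −F gives Δ = (2.0356, -4.4833, -0.4970).
Then the next iterate is (x₁, x₂, x₃)₁ = (1.0356, -1.9833, 1.0030).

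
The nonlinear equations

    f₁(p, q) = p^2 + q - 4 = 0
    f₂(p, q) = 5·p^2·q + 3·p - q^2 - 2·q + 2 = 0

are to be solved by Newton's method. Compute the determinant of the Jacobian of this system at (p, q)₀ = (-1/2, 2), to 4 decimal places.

11.7500

J = [[2·p, 1], [10·p·q + 3, 5·p^2 - 2·q - 2]].
At the point, J = [[-1.0000, 1.0000], [-7.0000, -4.7500]].
det J = 11.7500.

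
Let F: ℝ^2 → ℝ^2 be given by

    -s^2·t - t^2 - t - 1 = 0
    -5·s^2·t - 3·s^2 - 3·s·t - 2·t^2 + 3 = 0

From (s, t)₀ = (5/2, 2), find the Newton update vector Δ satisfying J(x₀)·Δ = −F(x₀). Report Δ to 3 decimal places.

At (5/2, 2): F = (-19.500, -101.250).
Jacobian J = [[-2·s·t, -s^2 - 2·t - 1], [-10·s·t - 6·s - 3·t, -5·s^2 - 3·s - 4·t]].
At the point, J = [[-10.000, -11.250], [-71.000, -46.750]] (det J = -331.250).
Solving J·Δ = −F gives Δ = (-0.687, -1.123).

(-0.687, -1.123)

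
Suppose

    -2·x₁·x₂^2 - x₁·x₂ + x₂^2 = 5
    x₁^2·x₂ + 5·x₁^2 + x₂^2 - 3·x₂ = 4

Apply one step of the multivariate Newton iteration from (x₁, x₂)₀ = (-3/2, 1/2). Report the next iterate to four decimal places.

(-1.0580, 1.1713)

At (-3/2, 1/2): F = (-3.2500, 7.1250).
Jacobian J = [[-2·x₂^2 - x₂, -4·x₁·x₂ - x₁ + 2·x₂], [2·x₁·x₂ + 10·x₁, x₁^2 + 2·x₂ - 3]].
At the point, J = [[-1.0000, 5.5000], [-16.5000, 0.2500]] (det J = 90.5000).
Solving J·Δ = −F gives Δ = (0.4420, 0.6713).
Then the next iterate is (x₁, x₂)₁ = (-1.0580, 1.1713).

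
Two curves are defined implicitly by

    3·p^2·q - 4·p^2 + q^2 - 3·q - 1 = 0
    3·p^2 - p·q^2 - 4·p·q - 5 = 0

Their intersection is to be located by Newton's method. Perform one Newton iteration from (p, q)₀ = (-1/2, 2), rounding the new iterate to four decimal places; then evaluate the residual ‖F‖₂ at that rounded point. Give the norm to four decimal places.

At (-1/2, 2): F = (-2.5000, 1.7500).
Jacobian J = [[6·p·q - 8·p, 3·p^2 + 2·q - 3], [6·p - q^2 - 4·q, -2·p·q - 4·p]].
At the point, J = [[-2.0000, 1.7500], [-15.0000, 4.0000]] (det J = 18.2500).
Solving J·Δ = −F gives Δ = (0.7158, 2.2466).
Then the next iterate is (p, q)₁ = (0.2158, 4.2466).
Re-evaluating at (0.2158, 4.2466): F = (4.700821, -12.417610), so ‖F‖₂ = 13.2776.

13.2776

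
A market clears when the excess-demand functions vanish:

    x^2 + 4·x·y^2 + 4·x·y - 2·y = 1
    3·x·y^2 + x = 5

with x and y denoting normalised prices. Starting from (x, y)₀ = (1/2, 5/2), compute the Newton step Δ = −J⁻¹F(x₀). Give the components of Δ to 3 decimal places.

At (1/2, 5/2): F = (11.750, 4.875).
Jacobian J = [[2·x + 4·y^2 + 4·y, 8·x·y + 4·x - 2], [3·y^2 + 1, 6·x·y]].
At the point, J = [[36.000, 10.000], [19.750, 7.500]] (det J = 72.500).
Solving J·Δ = −F gives Δ = (-0.543, 0.780).

(-0.543, 0.780)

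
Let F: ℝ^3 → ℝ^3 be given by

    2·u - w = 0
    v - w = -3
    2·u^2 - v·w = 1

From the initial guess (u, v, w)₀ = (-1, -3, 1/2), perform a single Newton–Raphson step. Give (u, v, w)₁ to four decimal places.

(3.0000, 3.0000, 6.0000)

At (-1, -3, 1/2): F = (-2.5000, -0.5000, 2.5000).
Jacobian J = [[2, 0, -1], [0, 1, -1], [4·u, -w, -v]].
At the point, J = [[2.0000, 0.0000, -1.0000], [0.0000, 1.0000, -1.0000], [-4.0000, -0.5000, 3.0000]] (det J = 1.0000).
Solving J·Δ = −F gives Δ = (4.0000, 6.0000, 5.5000).
Then the next iterate is (u, v, w)₁ = (3.0000, 3.0000, 6.0000).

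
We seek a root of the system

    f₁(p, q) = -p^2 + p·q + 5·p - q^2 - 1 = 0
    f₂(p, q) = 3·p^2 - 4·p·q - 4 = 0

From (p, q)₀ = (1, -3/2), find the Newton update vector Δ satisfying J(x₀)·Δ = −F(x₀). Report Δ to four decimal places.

At (1, -3/2): F = (-0.7500, 5.0000).
Jacobian J = [[-2·p + q + 5, p - 2·q], [6·p - 4·q, -4·p]].
At the point, J = [[1.5000, 4.0000], [12.0000, -4.0000]] (det J = -54.0000).
Solving J·Δ = −F gives Δ = (-0.3148, 0.3056).

(-0.3148, 0.3056)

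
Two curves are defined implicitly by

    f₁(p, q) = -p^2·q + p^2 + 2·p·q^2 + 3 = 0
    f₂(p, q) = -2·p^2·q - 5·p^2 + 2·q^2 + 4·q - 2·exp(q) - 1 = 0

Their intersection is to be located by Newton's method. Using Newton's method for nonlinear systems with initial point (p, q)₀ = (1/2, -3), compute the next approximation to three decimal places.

(0.065, -2.452)

At (1/2, -3): F = (13.000, 5.15043).
Jacobian J = [[-2·p·q + 2·p + 2·q^2, -p^2 + 4·p·q], [-4·p·q - 10·p, -2·p^2 + 4·q - 2·exp(q) + 4]].
At the point, J = [[22.000, -6.250], [1.000, -8.59957]] (det J = -182.94063).
Solving J·Δ = −F gives Δ = (-0.435, 0.548).
Then the next iterate is (p, q)₁ = (0.065, -2.452).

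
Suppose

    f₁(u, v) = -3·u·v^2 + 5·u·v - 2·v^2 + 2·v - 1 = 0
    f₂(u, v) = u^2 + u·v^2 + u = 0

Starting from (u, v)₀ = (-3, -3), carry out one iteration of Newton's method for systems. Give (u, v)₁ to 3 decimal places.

At (-3, -3): F = (101.000, -21.000).
Jacobian J = [[-3·v^2 + 5·v, -6·u·v + 5·u - 4·v + 2], [2·u + v^2 + 1, 2·u·v]].
At the point, J = [[-42.000, -55.000], [4.000, 18.000]] (det J = -536.000).
Solving J·Δ = −F gives Δ = (1.237, 0.892).
Then the next iterate is (u, v)₁ = (-1.763, -2.108).

(-1.763, -2.108)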